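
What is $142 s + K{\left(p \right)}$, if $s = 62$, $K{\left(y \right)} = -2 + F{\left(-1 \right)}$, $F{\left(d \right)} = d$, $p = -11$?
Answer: $8801$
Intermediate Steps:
$K{\left(y \right)} = -3$ ($K{\left(y \right)} = -2 - 1 = -3$)
$142 s + K{\left(p \right)} = 142 \cdot 62 - 3 = 8804 - 3 = 8801$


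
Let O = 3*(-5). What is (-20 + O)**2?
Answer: 1225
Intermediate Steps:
O = -15
(-20 + O)**2 = (-20 - 15)**2 = (-35)**2 = 1225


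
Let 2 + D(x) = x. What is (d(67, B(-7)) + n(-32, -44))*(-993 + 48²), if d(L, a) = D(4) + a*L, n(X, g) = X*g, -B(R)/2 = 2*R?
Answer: 4307946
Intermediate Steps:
B(R) = -4*R
D(x) = -2 + x
d(L, a) = 2 + L*a (d(L, a) = (-2 + 4) + a*L = 2 + L*a)
(d(67, B(-7)) + n(-32, -44))*(-993 + 48²) = ((2 + 67*(-4*(-7))) - 32*(-44))*(-993 + 48²) = ((2 + 67*28) + 1408)*(-993 + 2304) = ((2 + 1876) + 1408)*1311 = (1878 + 1408)*1311 = 3286*1311 = 4307946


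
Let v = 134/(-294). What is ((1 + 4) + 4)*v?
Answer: -201/49 ≈ -4.1020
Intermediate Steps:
v = -67/147 (v = 134*(-1/294) = -67/147 ≈ -0.45578)
((1 + 4) + 4)*v = ((1 + 4) + 4)*(-67/147) = (5 + 4)*(-67/147) = 9*(-67/147) = -201/49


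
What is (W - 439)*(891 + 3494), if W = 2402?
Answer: 8607755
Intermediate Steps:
(W - 439)*(891 + 3494) = (2402 - 439)*(891 + 3494) = 1963*4385 = 8607755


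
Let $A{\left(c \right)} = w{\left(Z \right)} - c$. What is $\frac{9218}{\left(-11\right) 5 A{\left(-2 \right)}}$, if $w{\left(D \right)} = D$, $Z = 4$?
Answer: $- \frac{419}{15} \approx -27.933$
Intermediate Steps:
$A{\left(c \right)} = 4 - c$
$\frac{9218}{\left(-11\right) 5 A{\left(-2 \right)}} = \frac{9218}{\left(-11\right) 5 \left(4 - -2\right)} = \frac{9218}{\left(-55\right) \left(4 + 2\right)} = \frac{9218}{\left(-55\right) 6} = \frac{9218}{-330} = 9218 \left(- \frac{1}{330}\right) = - \frac{419}{15}$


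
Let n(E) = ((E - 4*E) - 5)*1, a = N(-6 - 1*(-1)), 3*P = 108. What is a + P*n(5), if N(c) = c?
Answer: -725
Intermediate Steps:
P = 36 (P = (⅓)*108 = 36)
a = -5 (a = -6 - 1*(-1) = -6 + 1 = -5)
n(E) = -5 - 3*E (n(E) = (-3*E - 5)*1 = (-5 - 3*E)*1 = -5 - 3*E)
a + P*n(5) = -5 + 36*(-5 - 3*5) = -5 + 36*(-5 - 15) = -5 + 36*(-20) = -5 - 720 = -725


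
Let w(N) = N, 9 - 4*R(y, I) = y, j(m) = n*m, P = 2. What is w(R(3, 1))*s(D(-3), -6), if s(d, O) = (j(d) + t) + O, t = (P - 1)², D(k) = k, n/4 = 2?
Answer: -87/2 ≈ -43.500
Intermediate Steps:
n = 8 (n = 4*2 = 8)
j(m) = 8*m
t = 1 (t = (2 - 1)² = 1² = 1)
R(y, I) = 9/4 - y/4
s(d, O) = 1 + O + 8*d (s(d, O) = (8*d + 1) + O = (1 + 8*d) + O = 1 + O + 8*d)
w(R(3, 1))*s(D(-3), -6) = (9/4 - ¼*3)*(1 - 6 + 8*(-3)) = (9/4 - ¾)*(1 - 6 - 24) = (3/2)*(-29) = -87/2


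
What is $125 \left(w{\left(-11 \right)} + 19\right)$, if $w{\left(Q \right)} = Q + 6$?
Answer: $1750$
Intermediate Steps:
$w{\left(Q \right)} = 6 + Q$
$125 \left(w{\left(-11 \right)} + 19\right) = 125 \left(\left(6 - 11\right) + 19\right) = 125 \left(-5 + 19\right) = 125 \cdot 14 = 1750$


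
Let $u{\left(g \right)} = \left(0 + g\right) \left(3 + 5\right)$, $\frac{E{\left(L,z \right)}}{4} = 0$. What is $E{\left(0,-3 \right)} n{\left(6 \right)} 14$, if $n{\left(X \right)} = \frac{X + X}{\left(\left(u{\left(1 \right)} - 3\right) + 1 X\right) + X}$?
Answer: $0$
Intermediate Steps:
$E{\left(L,z \right)} = 0$ ($E{\left(L,z \right)} = 4 \cdot 0 = 0$)
$u{\left(g \right)} = 8 g$ ($u{\left(g \right)} = g 8 = 8 g$)
$n{\left(X \right)} = \frac{2 X}{5 + 2 X}$ ($n{\left(X \right)} = \frac{X + X}{\left(\left(8 \cdot 1 - 3\right) + 1 X\right) + X} = \frac{2 X}{\left(\left(8 - 3\right) + X\right) + X} = \frac{2 X}{\left(5 + X\right) + X} = \frac{2 X}{5 + 2 X}$)
$E{\left(0,-3 \right)} n{\left(6 \right)} 14 = 0 \cdot 2 \cdot 6 \frac{1}{5 + 2 \cdot 6} \cdot 14 = 0 \cdot 2 \cdot 6 \frac{1}{5 + 12} \cdot 14 = 0 \cdot 2 \cdot 6 \cdot \frac{1}{17} \cdot 14 = 0 \cdot \frac{12}{17} \cdot 14 = 0 \cdot 14 = 0$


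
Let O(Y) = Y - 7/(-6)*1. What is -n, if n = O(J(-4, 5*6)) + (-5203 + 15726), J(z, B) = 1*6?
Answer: -63181/6 ≈ -10530.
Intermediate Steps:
J(z, B) = 6
O(Y) = 7/6 + Y (O(Y) = Y - 7*(-⅙)*1 = Y + (7/6)*1 = Y + 7/6 = 7/6 + Y)
n = 63181/6 (n = (7/6 + 6) + (-5203 + 15726) = 43/6 + 10523 = 63181/6 ≈ 10530.)
-n = -1*63181/6 = -63181/6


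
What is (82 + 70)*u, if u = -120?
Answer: -18240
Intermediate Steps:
(82 + 70)*u = (82 + 70)*(-120) = 152*(-120) = -18240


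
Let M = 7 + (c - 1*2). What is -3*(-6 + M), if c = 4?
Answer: -9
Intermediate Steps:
M = 9 (M = 7 + (4 - 1*2) = 7 + (4 - 2) = 7 + 2 = 9)
-3*(-6 + M) = -3*(-6 + 9) = -3*3 = -9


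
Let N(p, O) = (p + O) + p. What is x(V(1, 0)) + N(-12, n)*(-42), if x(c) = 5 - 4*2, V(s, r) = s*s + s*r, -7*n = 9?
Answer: 1059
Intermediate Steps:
n = -9/7 (n = -⅐*9 = -9/7 ≈ -1.2857)
V(s, r) = s² + r*s
x(c) = -3 (x(c) = 5 - 8 = -3)
N(p, O) = O + 2*p (N(p, O) = (O + p) + p = O + 2*p)
x(V(1, 0)) + N(-12, n)*(-42) = -3 + (-9/7 + 2*(-12))*(-42) = -3 + (-9/7 - 24)*(-42) = -3 - 177/7*(-42) = -3 + 1062 = 1059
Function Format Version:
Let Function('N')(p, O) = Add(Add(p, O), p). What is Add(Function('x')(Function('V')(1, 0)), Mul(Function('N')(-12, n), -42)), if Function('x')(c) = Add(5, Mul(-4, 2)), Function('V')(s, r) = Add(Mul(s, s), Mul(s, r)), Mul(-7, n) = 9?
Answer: 1059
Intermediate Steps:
n = Rational(-9, 7) (n = Mul(Rational(-1, 7), 9) = Rational(-9, 7) ≈ -1.2857)
Function('V')(s, r) = Add(Pow(s, 2), Mul(r, s))
Function('x')(c) = -3 (Function('x')(c) = Add(5, -8) = -3)
Function('N')(p, O) = Add(O, Mul(2, p)) (Function('N')(p, O) = Add(Add(O, p), p) = Add(O, Mul(2, p)))
Add(Function('x')(Function('V')(1, 0)), Mul(Function('N')(-12, n), -42)) = Add(-3, Mul(Add(Rational(-9, 7), Mul(2, -12)), -42)) = Add(-3, Mul(Add(Rational(-9, 7), -24), -42)) = Add(-3, Mul(Rational(-177, 7), -42)) = Add(-3, 1062) = 1059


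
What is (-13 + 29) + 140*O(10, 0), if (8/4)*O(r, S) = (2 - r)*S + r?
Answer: 716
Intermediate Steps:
O(r, S) = r/2 + S*(2 - r)/2 (O(r, S) = ((2 - r)*S + r)/2 = (S*(2 - r) + r)/2 = (r + S*(2 - r))/2 = r/2 + S*(2 - r)/2)
(-13 + 29) + 140*O(10, 0) = (-13 + 29) + 140*(0 + (1/2)*10 - 1/2*0*10) = 16 + 140*(0 + 5 + 0) = 16 + 140*5 = 16 + 700 = 716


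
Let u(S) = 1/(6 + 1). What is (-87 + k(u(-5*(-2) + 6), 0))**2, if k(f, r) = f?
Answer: 369664/49 ≈ 7544.2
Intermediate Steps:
u(S) = 1/7
(-87 + k(u(-5*(-2) + 6), 0))**2 = (-87 + 1/7)**2 = (-608/7)**2 = 369664/49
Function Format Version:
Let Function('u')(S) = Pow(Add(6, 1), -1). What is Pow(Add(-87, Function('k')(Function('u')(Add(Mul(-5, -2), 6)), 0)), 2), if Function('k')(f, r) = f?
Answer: Rational(369664, 49) ≈ 7544.2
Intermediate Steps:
Function('u')(S) = Rational(1, 7) (Function('u')(S) = Pow(7, -1) = Rational(1, 7))
Pow(Add(-87, Function('k')(Function('u')(Add(Mul(-5, -2), 6)), 0)), 2) = Pow(Add(-87, Rational(1, 7)), 2) = Pow(Rational(-608, 7), 2) = Rational(369664, 49)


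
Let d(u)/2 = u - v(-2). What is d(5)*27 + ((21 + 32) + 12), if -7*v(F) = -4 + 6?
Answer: 2453/7 ≈ 350.43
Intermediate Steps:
v(F) = -2/7 (v(F) = -(-4 + 6)/7 = -⅐*2 = -2/7)
d(u) = 4/7 + 2*u (d(u) = 2*(u - 1*(-2/7)) = 2*(u + 2/7) = 2*(2/7 + u) = 4/7 + 2*u)
d(5)*27 + ((21 + 32) + 12) = (4/7 + 2*5)*27 + ((21 + 32) + 12) = (4/7 + 10)*27 + (53 + 12) = (74/7)*27 + 65 = 1998/7 + 65 = 2453/7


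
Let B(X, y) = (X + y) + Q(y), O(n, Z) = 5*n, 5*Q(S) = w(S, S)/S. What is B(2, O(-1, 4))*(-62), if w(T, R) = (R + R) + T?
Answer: 744/5 ≈ 148.80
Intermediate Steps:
w(T, R) = T + 2*R (w(T, R) = 2*R + T = T + 2*R)
Q(S) = 3/5 (Q(S) = ((S + 2*S)/S)/5 = ((3*S)/S)/5 = (1/5)*3 = 3/5)
B(X, y) = 3/5 + X + y (B(X, y) = (X + y) + 3/5 = 3/5 + X + y)
B(2, O(-1, 4))*(-62) = (3/5 + 2 + 5*(-1))*(-62) = (3/5 + 2 - 5)*(-62) = -12/5*(-62) = 744/5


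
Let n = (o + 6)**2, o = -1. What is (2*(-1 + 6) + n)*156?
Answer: 5460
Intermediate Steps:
n = 25 (n = (-1 + 6)**2 = 5**2 = 25)
(2*(-1 + 6) + n)*156 = (2*(-1 + 6) + 25)*156 = (2*5 + 25)*156 = (10 + 25)*156 = 35*156 = 5460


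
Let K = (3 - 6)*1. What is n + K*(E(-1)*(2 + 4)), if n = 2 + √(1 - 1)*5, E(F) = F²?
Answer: -16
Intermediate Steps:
K = -3 (K = -3*1 = -3)
n = 2 (n = 2 + √0*5 = 2 + 0*5 = 2 + 0 = 2)
n + K*(E(-1)*(2 + 4)) = 2 - 3*(-1)²*(2 + 4) = 2 - 3*6 = 2 - 18 = -16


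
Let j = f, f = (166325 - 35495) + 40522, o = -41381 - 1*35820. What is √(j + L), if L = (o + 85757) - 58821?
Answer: √121087 ≈ 347.98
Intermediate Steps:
o = -77201 (o = -41381 - 35820 = -77201)
L = -50265 (L = (-77201 + 85757) - 58821 = 8556 - 58821 = -50265)
f = 171352 (f = 130830 + 40522 = 171352)
j = 171352
√(j + L) = √(171352 - 50265) = √121087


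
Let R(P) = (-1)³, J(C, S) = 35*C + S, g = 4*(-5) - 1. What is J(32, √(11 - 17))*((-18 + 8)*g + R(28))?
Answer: 234080 + 209*I*√6 ≈ 2.3408e+5 + 511.94*I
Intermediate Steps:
g = -21 (g = -20 - 1 = -21)
J(C, S) = S + 35*C
R(P) = -1
J(32, √(11 - 17))*((-18 + 8)*g + R(28)) = (√(11 - 17) + 35*32)*((-18 + 8)*(-21) - 1) = (√(-6) + 1120)*(-10*(-21) - 1) = (I*√6 + 1120)*(210 - 1) = (1120 + I*√6)*209 = 234080 + 209*I*√6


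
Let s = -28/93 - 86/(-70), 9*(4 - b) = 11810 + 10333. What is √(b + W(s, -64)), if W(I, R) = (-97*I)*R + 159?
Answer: 814*√55335/3255 ≈ 58.827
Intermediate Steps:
b = -7369/3 (b = 4 - (11810 + 10333)/9 = 4 - ⅑*22143 = 4 - 7381/3 = -7369/3 ≈ -2456.3)
s = 3019/3255 (s = -28*1/93 - 86*(-1/70) = -28/93 + 43/35 = 3019/3255 ≈ 0.92750)
W(I, R) = 159 - 97*I*R (W(I, R) = -97*I*R + 159 = 159 - 97*I*R)
√(b + W(s, -64)) = √(-7369/3 + (159 - 97*3019/3255*(-64))) = √(-7369/3 + (159 + 18741952/3255)) = √(-7369/3 + 19259497/3255) = √(11264132/3255) = 814*√55335/3255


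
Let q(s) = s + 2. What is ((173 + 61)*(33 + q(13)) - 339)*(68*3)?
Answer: 2222172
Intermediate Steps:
q(s) = 2 + s
((173 + 61)*(33 + q(13)) - 339)*(68*3) = ((173 + 61)*(33 + (2 + 13)) - 339)*(68*3) = (234*(33 + 15) - 339)*204 = (234*48 - 339)*204 = (11232 - 339)*204 = 10893*204 = 2222172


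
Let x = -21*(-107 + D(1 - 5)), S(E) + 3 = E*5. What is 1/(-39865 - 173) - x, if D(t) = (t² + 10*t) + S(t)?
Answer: -129482893/40038 ≈ -3234.0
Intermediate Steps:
S(E) = -3 + 5*E (S(E) = -3 + E*5 = -3 + 5*E)
D(t) = -3 + t² + 15*t (D(t) = (t² + 10*t) + (-3 + 5*t) = -3 + t² + 15*t)
x = 3234 (x = -21*(-107 + (-3 + (1 - 5)² + 15*(1 - 5))) = -21*(-107 + (-3 + (-4)² + 15*(-4))) = -21*(-107 + (-3 + 16 - 60)) = -21*(-107 - 47) = -21*(-154) = 3234)
1/(-39865 - 173) - x = 1/(-39865 - 173) - 1*3234 = 1/(-40038) - 3234 = -1/40038 - 3234 = -129482893/40038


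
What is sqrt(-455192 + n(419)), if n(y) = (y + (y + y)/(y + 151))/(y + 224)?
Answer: I*sqrt(15286415596040130)/183255 ≈ 674.68*I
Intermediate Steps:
n(y) = (y + 2*y/(151 + y))/(224 + y) (n(y) = (y + (2*y)/(151 + y))/(224 + y) = (y + 2*y/(151 + y))/(224 + y))
sqrt(-455192 + n(419)) = sqrt(-455192 + 419*(153 + 419)/(33824 + 419**2 + 375*419)) = sqrt(-455192 + 419*572/(33824 + 175561 + 157125)) = sqrt(-455192 + 419*572/366510) = sqrt(-455192 + 419*(1/366510)*572) = sqrt(-455192 + 119834/183255) = sqrt(-83416090126/183255) = I*sqrt(15286415596040130)/183255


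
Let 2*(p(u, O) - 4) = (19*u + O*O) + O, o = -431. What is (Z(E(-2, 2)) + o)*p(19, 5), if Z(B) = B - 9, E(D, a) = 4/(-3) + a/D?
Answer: -176491/2 ≈ -88246.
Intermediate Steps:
p(u, O) = 4 + O/2 + O²/2 + 19*u/2 (p(u, O) = 4 + ((19*u + O*O) + O)/2 = 4 + ((19*u + O²) + O)/2 = 4 + ((O² + 19*u) + O)/2 = 4 + (O + O² + 19*u)/2 = 4 + (O/2 + O²/2 + 19*u/2) = 4 + O/2 + O²/2 + 19*u/2)
E(D, a) = -4/3 + a/D (E(D, a) = 4*(-⅓) + a/D = -4/3 + a/D)
Z(B) = -9 + B
(Z(E(-2, 2)) + o)*p(19, 5) = ((-9 + (-4/3 + 2/(-2))) - 431)*(4 + (½)*5 + (½)*5² + (19/2)*19) = ((-9 + (-4/3 + 2*(-½))) - 431)*(4 + 5/2 + (½)*25 + 361/2) = ((-9 + (-4/3 - 1)) - 431)*(4 + 5/2 + 25/2 + 361/2) = ((-9 - 7/3) - 431)*(399/2) = (-34/3 - 431)*(399/2) = -1327/3*399/2 = -176491/2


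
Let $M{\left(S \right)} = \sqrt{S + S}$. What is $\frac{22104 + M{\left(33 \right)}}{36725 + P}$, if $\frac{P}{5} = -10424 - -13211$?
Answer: $\frac{5526}{12665} + \frac{\sqrt{66}}{50660} \approx 0.43648$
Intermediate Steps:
$M{\left(S \right)} = \sqrt{2} \sqrt{S}$ ($M{\left(S \right)} = \sqrt{2 S} = \sqrt{2} \sqrt{S}$)
$P = 13935$ ($P = 5 \left(-10424 - -13211\right) = 5 \left(-10424 + 13211\right) = 5 \cdot 2787 = 13935$)
$\frac{22104 + M{\left(33 \right)}}{36725 + P} = \frac{22104 + \sqrt{2} \sqrt{33}}{36725 + 13935} = \frac{22104 + \sqrt{66}}{50660} = \left(22104 + \sqrt{66}\right) \frac{1}{50660} = \frac{5526}{12665} + \frac{\sqrt{66}}{50660}$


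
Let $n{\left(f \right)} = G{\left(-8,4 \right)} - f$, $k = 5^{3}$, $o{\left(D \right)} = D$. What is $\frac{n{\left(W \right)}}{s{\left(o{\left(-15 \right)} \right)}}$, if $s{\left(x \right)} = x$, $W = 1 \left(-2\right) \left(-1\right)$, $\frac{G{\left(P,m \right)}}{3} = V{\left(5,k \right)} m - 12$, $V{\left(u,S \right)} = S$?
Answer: $- \frac{1462}{15} \approx -97.467$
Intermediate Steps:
$k = 125$
$G{\left(P,m \right)} = -36 + 375 m$ ($G{\left(P,m \right)} = 3 \left(125 m - 12\right) = 3 \left(-12 + 125 m\right) = -36 + 375 m$)
$W = 2$ ($W = \left(-2\right) \left(-1\right) = 2$)
$n{\left(f \right)} = 1464 - f$ ($n{\left(f \right)} = \left(-36 + 375 \cdot 4\right) - f = \left(-36 + 1500\right) - f = 1464 - f$)
$\frac{n{\left(W \right)}}{s{\left(o{\left(-15 \right)} \right)}} = \frac{1464 - 2}{-15} = \left(1464 - 2\right) \left(- \frac{1}{15}\right) = 1462 \left(- \frac{1}{15}\right) = - \frac{1462}{15}$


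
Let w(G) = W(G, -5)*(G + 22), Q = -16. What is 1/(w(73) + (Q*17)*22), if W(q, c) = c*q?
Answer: -1/40659 ≈ -2.4595e-5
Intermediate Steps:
w(G) = -5*G*(22 + G) (w(G) = (-5*G)*(G + 22) = (-5*G)*(22 + G) = -5*G*(22 + G))
1/(w(73) + (Q*17)*22) = 1/(-5*73*(22 + 73) - 16*17*22) = 1/(-5*73*95 - 272*22) = 1/(-34675 - 5984) = 1/(-40659) = -1/40659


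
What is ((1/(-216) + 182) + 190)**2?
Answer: 6456283201/46656 ≈ 1.3838e+5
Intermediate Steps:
((1/(-216) + 182) + 190)**2 = ((-1/216 + 182) + 190)**2 = (39311/216 + 190)**2 = (80351/216)**2 = 6456283201/46656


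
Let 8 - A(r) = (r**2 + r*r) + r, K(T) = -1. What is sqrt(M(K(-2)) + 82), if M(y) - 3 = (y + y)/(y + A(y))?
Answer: sqrt(762)/3 ≈ 9.2014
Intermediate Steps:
A(r) = 8 - r - 2*r**2 (A(r) = 8 - ((r**2 + r*r) + r) = 8 - ((r**2 + r**2) + r) = 8 - (2*r**2 + r) = 8 - (r + 2*r**2) = 8 + (-r - 2*r**2) = 8 - r - 2*r**2)
M(y) = 3 + 2*y/(8 - 2*y**2) (M(y) = 3 + (y + y)/(y + (8 - y - 2*y**2)) = 3 + (2*y)/(8 - 2*y**2) = 3 + 2*y/(8 - 2*y**2))
sqrt(M(K(-2)) + 82) = sqrt((-12 - 1*(-1) + 3*(-1)**2)/(-4 + (-1)**2) + 82) = sqrt((-12 + 1 + 3*1)/(-4 + 1) + 82) = sqrt((-12 + 1 + 3)/(-3) + 82) = sqrt(-1/3*(-8) + 82) = sqrt(8/3 + 82) = sqrt(254/3) = sqrt(762)/3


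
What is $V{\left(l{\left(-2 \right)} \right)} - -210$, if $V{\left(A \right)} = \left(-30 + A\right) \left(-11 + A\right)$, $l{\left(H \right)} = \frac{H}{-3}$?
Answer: $\frac{4618}{9} \approx 513.11$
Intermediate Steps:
$l{\left(H \right)} = - \frac{H}{3}$ ($l{\left(H \right)} = H \left(- \frac{1}{3}\right) = - \frac{H}{3}$)
$V{\left(l{\left(-2 \right)} \right)} - -210 = \left(330 + \left(\left(- \frac{1}{3}\right) \left(-2\right)\right)^{2} - 41 \left(\left(- \frac{1}{3}\right) \left(-2\right)\right)\right) - -210 = \left(330 + \left(\frac{2}{3}\right)^{2} - \frac{82}{3}\right) + 210 = \left(330 + \frac{4}{9} - \frac{82}{3}\right) + 210 = \frac{2728}{9} + 210 = \frac{4618}{9}$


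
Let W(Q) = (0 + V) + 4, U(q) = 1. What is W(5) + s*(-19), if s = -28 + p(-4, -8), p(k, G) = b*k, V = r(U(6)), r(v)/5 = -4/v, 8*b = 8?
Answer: 592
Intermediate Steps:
b = 1 (b = (⅛)*8 = 1)
r(v) = -20/v (r(v) = 5*(-4/v) = -20/v)
V = -20 (V = -20/1 = -20*1 = -20)
p(k, G) = k (p(k, G) = 1*k = k)
s = -32 (s = -28 - 4 = -32)
W(Q) = -16 (W(Q) = (0 - 20) + 4 = -20 + 4 = -16)
W(5) + s*(-19) = -16 - 32*(-19) = -16 + 608 = 592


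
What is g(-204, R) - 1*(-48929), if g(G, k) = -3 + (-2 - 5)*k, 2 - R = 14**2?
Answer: 50284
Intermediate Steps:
R = -194 (R = 2 - 1*14**2 = 2 - 1*196 = 2 - 196 = -194)
g(G, k) = -3 - 7*k
g(-204, R) - 1*(-48929) = (-3 - 7*(-194)) - 1*(-48929) = (-3 + 1358) + 48929 = 1355 + 48929 = 50284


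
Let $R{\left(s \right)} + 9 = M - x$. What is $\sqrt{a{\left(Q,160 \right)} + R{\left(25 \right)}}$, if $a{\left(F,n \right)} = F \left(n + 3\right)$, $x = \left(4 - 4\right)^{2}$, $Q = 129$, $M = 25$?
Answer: $\sqrt{21043} \approx 145.06$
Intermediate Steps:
$x = 0$ ($x = 0^{2} = 0$)
$a{\left(F,n \right)} = F \left(3 + n\right)$
$R{\left(s \right)} = 16$ ($R{\left(s \right)} = -9 + \left(25 - 0\right) = -9 + \left(25 + 0\right) = -9 + 25 = 16$)
$\sqrt{a{\left(Q,160 \right)} + R{\left(25 \right)}} = \sqrt{129 \left(3 + 160\right) + 16} = \sqrt{129 \cdot 163 + 16} = \sqrt{21027 + 16} = \sqrt{21043}$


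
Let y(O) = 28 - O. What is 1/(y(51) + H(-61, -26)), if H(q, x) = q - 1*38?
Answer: -1/122 ≈ -0.0081967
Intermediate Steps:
H(q, x) = -38 + q (H(q, x) = q - 38 = -38 + q)
1/(y(51) + H(-61, -26)) = 1/((28 - 1*51) + (-38 - 61)) = 1/((28 - 51) - 99) = 1/(-23 - 99) = 1/(-122) = -1/122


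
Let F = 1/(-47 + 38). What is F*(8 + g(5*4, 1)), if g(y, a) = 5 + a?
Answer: -14/9 ≈ -1.5556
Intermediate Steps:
F = -⅑ (F = 1/(-9) = -⅑ ≈ -0.11111)
F*(8 + g(5*4, 1)) = -(8 + (5 + 1))/9 = -(8 + 6)/9 = -⅑*14 = -14/9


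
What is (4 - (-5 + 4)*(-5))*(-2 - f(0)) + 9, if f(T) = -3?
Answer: 8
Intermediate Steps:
(4 - (-5 + 4)*(-5))*(-2 - f(0)) + 9 = (4 - (-5 + 4)*(-5))*(-2 - 1*(-3)) + 9 = (4 - (-1)*(-5))*(-2 + 3) + 9 = (4 - 1*5)*1 + 9 = (4 - 5)*1 + 9 = -1*1 + 9 = -1 + 9 = 8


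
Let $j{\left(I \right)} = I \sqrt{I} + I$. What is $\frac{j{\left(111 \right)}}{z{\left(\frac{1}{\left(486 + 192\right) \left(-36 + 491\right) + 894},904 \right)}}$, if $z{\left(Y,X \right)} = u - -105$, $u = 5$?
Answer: $\frac{111}{110} + \frac{111 \sqrt{111}}{110} \approx 11.641$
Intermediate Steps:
$j{\left(I \right)} = I + I^{\frac{3}{2}}$ ($j{\left(I \right)} = I^{\frac{3}{2}} + I = I + I^{\frac{3}{2}}$)
$z{\left(Y,X \right)} = 110$ ($z{\left(Y,X \right)} = 5 - -105 = 5 + 105 = 110$)
$\frac{j{\left(111 \right)}}{z{\left(\frac{1}{\left(486 + 192\right) \left(-36 + 491\right) + 894},904 \right)}} = \frac{111 + 111^{\frac{3}{2}}}{110} = \left(111 + 111 \sqrt{111}\right) \frac{1}{110} = \frac{111}{110} + \frac{111 \sqrt{111}}{110}$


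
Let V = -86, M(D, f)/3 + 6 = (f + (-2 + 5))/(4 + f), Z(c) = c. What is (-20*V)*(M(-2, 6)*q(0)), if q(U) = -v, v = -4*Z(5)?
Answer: -526320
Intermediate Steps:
M(D, f) = -18 + 3*(3 + f)/(4 + f) (M(D, f) = -18 + 3*((f + (-2 + 5))/(4 + f)) = -18 + 3*((f + 3)/(4 + f)) = -18 + 3*((3 + f)/(4 + f)) = -18 + 3*(3 + f)/(4 + f))
v = -20 (v = -4*5 = -20)
q(U) = 20 (q(U) = -1*(-20) = 20)
(-20*V)*(M(-2, 6)*q(0)) = (-20*(-86))*((3*(-21 - 5*6)/(4 + 6))*20) = 1720*((3*(-21 - 30)/10)*20) = 1720*((3*(⅒)*(-51))*20) = 1720*(-153/10*20) = 1720*(-306) = -526320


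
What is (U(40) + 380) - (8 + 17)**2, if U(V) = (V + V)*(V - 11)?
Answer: 2075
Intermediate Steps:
U(V) = 2*V*(-11 + V) (U(V) = (2*V)*(-11 + V) = 2*V*(-11 + V))
(U(40) + 380) - (8 + 17)**2 = (2*40*(-11 + 40) + 380) - (8 + 17)**2 = (2*40*29 + 380) - 1*25**2 = (2320 + 380) - 1*625 = 2700 - 625 = 2075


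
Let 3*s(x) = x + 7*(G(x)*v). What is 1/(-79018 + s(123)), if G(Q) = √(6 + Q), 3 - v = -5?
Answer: -236931/18711964739 - 56*√129/18711964739 ≈ -1.2696e-5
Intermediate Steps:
v = 8 (v = 3 - 1*(-5) = 3 + 5 = 8)
s(x) = x/3 + 56*√(6 + x)/3 (s(x) = (x + 7*(√(6 + x)*8))/3 = (x + 7*(8*√(6 + x)))/3 = (x + 56*√(6 + x))/3 = x/3 + 56*√(6 + x)/3)
1/(-79018 + s(123)) = 1/(-79018 + ((⅓)*123 + 56*√(6 + 123)/3)) = 1/(-79018 + (41 + 56*√129/3)) = 1/(-78977 + 56*√129/3)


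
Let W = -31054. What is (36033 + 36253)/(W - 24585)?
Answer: -72286/55639 ≈ -1.2992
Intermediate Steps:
(36033 + 36253)/(W - 24585) = (36033 + 36253)/(-31054 - 24585) = 72286/(-55639) = 72286*(-1/55639) = -72286/55639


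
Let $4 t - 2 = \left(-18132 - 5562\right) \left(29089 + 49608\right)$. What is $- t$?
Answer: $466161679$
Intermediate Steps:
$t = -466161679$ ($t = \frac{1}{2} + \frac{\left(-18132 - 5562\right) \left(29089 + 49608\right)}{4} = \frac{1}{2} + \frac{\left(-23694\right) 78697}{4} = \frac{1}{2} + \frac{1}{4} \left(-1864646718\right) = \frac{1}{2} - \frac{932323359}{2} = -466161679$)
$- t = \left(-1\right) \left(-466161679\right) = 466161679$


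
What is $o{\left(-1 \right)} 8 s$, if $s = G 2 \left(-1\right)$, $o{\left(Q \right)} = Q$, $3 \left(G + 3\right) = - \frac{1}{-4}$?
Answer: $- \frac{140}{3} \approx -46.667$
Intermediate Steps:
$G = - \frac{35}{12}$ ($G = -3 + \frac{\left(-1\right) \frac{1}{-4}}{3} = -3 + \frac{\left(-1\right) \left(- \frac{1}{4}\right)}{3} = -3 + \frac{1}{3} \cdot \frac{1}{4} = -3 + \frac{1}{12} = - \frac{35}{12} \approx -2.9167$)
$s = \frac{35}{6}$ ($s = \left(- \frac{35}{12}\right) 2 \left(-1\right) = \left(- \frac{35}{6}\right) \left(-1\right) = \frac{35}{6} \approx 5.8333$)
$o{\left(-1 \right)} 8 s = \left(-1\right) 8 \cdot \frac{35}{6} = \left(-8\right) \frac{35}{6} = - \frac{140}{3}$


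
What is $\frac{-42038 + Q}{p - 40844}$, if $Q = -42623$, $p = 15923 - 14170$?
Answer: $\frac{2731}{1261} \approx 2.1657$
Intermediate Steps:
$p = 1753$ ($p = 15923 - 14170 = 1753$)
$\frac{-42038 + Q}{p - 40844} = \frac{-42038 - 42623}{1753 - 40844} = - \frac{84661}{-39091} = \left(-84661\right) \left(- \frac{1}{39091}\right) = \frac{2731}{1261}$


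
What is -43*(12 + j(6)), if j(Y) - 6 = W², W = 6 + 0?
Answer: -2322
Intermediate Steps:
W = 6
j(Y) = 42 (j(Y) = 6 + 6² = 6 + 36 = 42)
-43*(12 + j(6)) = -43*(12 + 42) = -43*54 = -2322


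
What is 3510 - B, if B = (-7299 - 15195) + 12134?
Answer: 13870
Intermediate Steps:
B = -10360 (B = -22494 + 12134 = -10360)
3510 - B = 3510 - 1*(-10360) = 3510 + 10360 = 13870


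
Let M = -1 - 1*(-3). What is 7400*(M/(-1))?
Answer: -14800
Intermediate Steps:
M = 2 (M = -1 + 3 = 2)
7400*(M/(-1)) = 7400*(2/(-1)) = 7400*(2*(-1)) = 7400*(-2) = -14800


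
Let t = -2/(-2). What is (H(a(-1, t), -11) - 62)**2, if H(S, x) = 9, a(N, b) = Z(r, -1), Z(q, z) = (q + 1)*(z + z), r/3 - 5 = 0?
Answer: 2809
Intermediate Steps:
t = 1 (t = -2*(-1/2) = 1)
r = 15 (r = 15 + 3*0 = 15 + 0 = 15)
Z(q, z) = 2*z*(1 + q) (Z(q, z) = (1 + q)*(2*z) = 2*z*(1 + q))
a(N, b) = -32 (a(N, b) = 2*(-1)*(1 + 15) = 2*(-1)*16 = -32)
(H(a(-1, t), -11) - 62)**2 = (9 - 62)**2 = (-53)**2 = 2809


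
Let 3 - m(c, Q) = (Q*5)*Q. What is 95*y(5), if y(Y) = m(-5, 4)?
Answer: -7315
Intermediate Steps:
m(c, Q) = 3 - 5*Q**2 (m(c, Q) = 3 - Q*5*Q = 3 - 5*Q*Q = 3 - 5*Q**2)
y(Y) = -77 (y(Y) = 3 - 5*4**2 = 3 - 5*16 = 3 - 80 = -77)
95*y(5) = 95*(-77) = -7315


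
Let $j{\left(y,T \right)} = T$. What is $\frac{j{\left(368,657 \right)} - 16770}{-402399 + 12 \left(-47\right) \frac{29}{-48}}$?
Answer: $\frac{64452}{1608233} \approx 0.040076$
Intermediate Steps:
$\frac{j{\left(368,657 \right)} - 16770}{-402399 + 12 \left(-47\right) \frac{29}{-48}} = \frac{657 - 16770}{-402399 + 12 \left(-47\right) \frac{29}{-48}} = \frac{657 - 16770}{-402399 - 564 \cdot 29 \left(- \frac{1}{48}\right)} = - \frac{16113}{-402399 - - \frac{1363}{4}} = - \frac{16113}{-402399 + \frac{1363}{4}} = - \frac{16113}{- \frac{1608233}{4}} = \left(-16113\right) \left(- \frac{4}{1608233}\right) = \frac{64452}{1608233}$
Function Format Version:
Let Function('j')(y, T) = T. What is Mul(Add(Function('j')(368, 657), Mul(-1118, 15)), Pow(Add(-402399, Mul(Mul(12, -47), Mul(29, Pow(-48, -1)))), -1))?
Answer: Rational(64452, 1608233) ≈ 0.040076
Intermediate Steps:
Mul(Add(Function('j')(368, 657), Mul(-1118, 15)), Pow(Add(-402399, Mul(Mul(12, -47), Mul(29, Pow(-48, -1)))), -1)) = Mul(Add(657, Mul(-1118, 15)), Pow(Add(-402399, Mul(Mul(12, -47), Mul(29, Pow(-48, -1)))), -1)) = Mul(Add(657, -16770), Pow(Add(-402399, Mul(-564, Mul(29, Rational(-1, 48)))), -1)) = Mul(-16113, Pow(Add(-402399, Mul(-564, Rational(-29, 48))), -1)) = Mul(-16113, Pow(Add(-402399, Rational(1363, 4)), -1)) = Mul(-16113, Pow(Rational(-1608233, 4), -1)) = Mul(-16113, Rational(-4, 1608233)) = Rational(64452, 1608233)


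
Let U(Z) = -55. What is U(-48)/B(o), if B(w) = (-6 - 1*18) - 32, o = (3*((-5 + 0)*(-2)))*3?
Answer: 55/56 ≈ 0.98214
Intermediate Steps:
o = 90 (o = (3*(-5*(-2)))*3 = (3*10)*3 = 30*3 = 90)
B(w) = -56 (B(w) = (-6 - 18) - 32 = -24 - 32 = -56)
U(-48)/B(o) = -55/(-56) = -55*(-1/56) = 55/56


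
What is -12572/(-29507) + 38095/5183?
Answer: 1189229841/152934781 ≈ 7.7761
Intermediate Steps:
-12572/(-29507) + 38095/5183 = -12572*(-1/29507) + 38095*(1/5183) = 12572/29507 + 38095/5183 = 1189229841/152934781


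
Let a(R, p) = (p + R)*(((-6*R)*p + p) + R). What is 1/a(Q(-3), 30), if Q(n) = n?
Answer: 1/15309 ≈ 6.5321e-5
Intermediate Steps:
a(R, p) = (R + p)*(R + p - 6*R*p) (a(R, p) = (R + p)*((-6*R*p + p) + R) = (R + p)*((p - 6*R*p) + R) = (R + p)*(R + p - 6*R*p))
1/a(Q(-3), 30) = 1/((-3)² + 30² - 6*(-3)*30² - 6*30*(-3)² + 2*(-3)*30) = 1/(9 + 900 - 6*(-3)*900 - 6*30*9 - 180) = 1/(9 + 900 + 16200 - 1620 - 180) = 1/15309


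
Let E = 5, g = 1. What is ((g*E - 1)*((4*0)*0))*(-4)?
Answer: 0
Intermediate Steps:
((g*E - 1)*((4*0)*0))*(-4) = ((1*5 - 1)*((4*0)*0))*(-4) = ((5 - 1)*(0*0))*(-4) = (4*0)*(-4) = 0*(-4) = 0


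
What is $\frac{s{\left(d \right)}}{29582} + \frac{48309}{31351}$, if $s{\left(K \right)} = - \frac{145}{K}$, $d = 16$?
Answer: $\frac{22860683513}{14838804512} \approx 1.5406$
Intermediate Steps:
$\frac{s{\left(d \right)}}{29582} + \frac{48309}{31351} = \frac{\left(-145\right) \frac{1}{16}}{29582} + \frac{48309}{31351} = \left(-145\right) \frac{1}{16} \cdot \frac{1}{29582} + 48309 \cdot \frac{1}{31351} = \left(- \frac{145}{16}\right) \frac{1}{29582} + \frac{48309}{31351} = - \frac{145}{473312} + \frac{48309}{31351} = \frac{22860683513}{14838804512}$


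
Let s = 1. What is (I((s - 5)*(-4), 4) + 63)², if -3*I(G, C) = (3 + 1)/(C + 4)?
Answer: 142129/36 ≈ 3948.0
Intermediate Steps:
I(G, C) = -4/(3*(4 + C)) (I(G, C) = -(3 + 1)/(3*(C + 4)) = -4/(3*(4 + C)))
(I((s - 5)*(-4), 4) + 63)² = (-4/(12 + 3*4) + 63)² = (-4/(12 + 12) + 63)² = (-4/24 + 63)² = (-4*1/24 + 63)² = (-⅙ + 63)² = (377/6)² = 142129/36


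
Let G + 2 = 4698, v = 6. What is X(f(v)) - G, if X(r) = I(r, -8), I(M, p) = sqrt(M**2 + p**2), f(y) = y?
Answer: -4686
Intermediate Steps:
X(r) = sqrt(64 + r**2) (X(r) = sqrt(r**2 + (-8)**2) = sqrt(r**2 + 64) = sqrt(64 + r**2))
G = 4696 (G = -2 + 4698 = 4696)
X(f(v)) - G = sqrt(64 + 6**2) - 1*4696 = sqrt(64 + 36) - 4696 = sqrt(100) - 4696 = 10 - 4696 = -4686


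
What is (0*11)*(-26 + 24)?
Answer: 0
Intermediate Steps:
(0*11)*(-26 + 24) = 0*(-2) = 0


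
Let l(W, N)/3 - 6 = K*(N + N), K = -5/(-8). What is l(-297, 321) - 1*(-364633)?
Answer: 1463419/4 ≈ 3.6586e+5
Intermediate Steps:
K = 5/8 (K = -5*(-⅛) = 5/8 ≈ 0.62500)
l(W, N) = 18 + 15*N/4 (l(W, N) = 18 + 3*(5*(N + N)/8) = 18 + 3*(5*(2*N)/8) = 18 + 3*(5*N/4) = 18 + 15*N/4)
l(-297, 321) - 1*(-364633) = (18 + (15/4)*321) - 1*(-364633) = (18 + 4815/4) + 364633 = 4887/4 + 364633 = 1463419/4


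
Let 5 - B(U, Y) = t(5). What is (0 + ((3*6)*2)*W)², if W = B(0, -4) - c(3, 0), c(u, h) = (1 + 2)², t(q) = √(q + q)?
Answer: 33696 + 10368*√10 ≈ 66483.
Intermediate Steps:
t(q) = √2*√q (t(q) = √(2*q) = √2*√q)
c(u, h) = 9 (c(u, h) = 3² = 9)
B(U, Y) = 5 - √10 (B(U, Y) = 5 - √2*√5 = 5 - √10)
W = -4 - √10 (W = (5 - √10) - 1*9 = (5 - √10) - 9 = -4 - √10 ≈ -7.1623)
(0 + ((3*6)*2)*W)² = (0 + ((3*6)*2)*(-4 - √10))² = (0 + (18*2)*(-4 - √10))² = (0 + 36*(-4 - √10))² = (0 + (-144 - 36*√10))² = (-144 - 36*√10)²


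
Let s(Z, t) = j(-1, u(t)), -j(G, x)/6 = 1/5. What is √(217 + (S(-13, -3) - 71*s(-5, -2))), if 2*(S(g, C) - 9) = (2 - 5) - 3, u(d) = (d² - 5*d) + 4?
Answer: √7705/5 ≈ 17.556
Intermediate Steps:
u(d) = 4 + d² - 5*d
j(G, x) = -6/5
S(g, C) = 6 (S(g, C) = 9 + ((2 - 5) - 3)/2 = 9 + (-3 - 3)/2 = 9 + (½)*(-6) = 9 - 3 = 6)
s(Z, t) = -6/5
√(217 + (S(-13, -3) - 71*s(-5, -2))) = √(217 + (6 - 71*(-6)/5)) = √(217 + (6 - 1*(-426/5))) = √(217 + (6 + 426/5)) = √(217 + 456/5) = √(1541/5) = √7705/5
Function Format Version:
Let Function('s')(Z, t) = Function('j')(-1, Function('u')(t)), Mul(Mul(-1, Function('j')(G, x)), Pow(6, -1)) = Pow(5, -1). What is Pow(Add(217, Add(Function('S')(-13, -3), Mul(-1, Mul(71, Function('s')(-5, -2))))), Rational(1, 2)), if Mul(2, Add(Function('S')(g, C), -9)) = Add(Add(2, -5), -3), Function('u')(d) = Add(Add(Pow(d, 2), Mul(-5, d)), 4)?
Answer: Mul(Rational(1, 5), Pow(7705, Rational(1, 2))) ≈ 17.556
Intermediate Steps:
Function('u')(d) = Add(4, Pow(d, 2), Mul(-5, d))
Function('j')(G, x) = Rational(-6, 5) (Function('j')(G, x) = Mul(-6, Pow(5, -1)) = Mul(-6, Rational(1, 5)) = Rational(-6, 5))
Function('S')(g, C) = 6 (Function('S')(g, C) = Add(9, Mul(Rational(1, 2), Add(Add(2, -5), -3))) = Add(9, Mul(Rational(1, 2), Add(-3, -3))) = Add(9, Mul(Rational(1, 2), -6)) = Add(9, -3) = 6)
Function('s')(Z, t) = Rational(-6, 5)
Pow(Add(217, Add(Function('S')(-13, -3), Mul(-1, Mul(71, Function('s')(-5, -2))))), Rational(1, 2)) = Pow(Add(217, Add(6, Mul(-1, Mul(71, Rational(-6, 5))))), Rational(1, 2)) = Pow(Add(217, Add(6, Mul(-1, Rational(-426, 5)))), Rational(1, 2)) = Pow(Add(217, Add(6, Rational(426, 5))), Rational(1, 2)) = Pow(Add(217, Rational(456, 5)), Rational(1, 2)) = Pow(Rational(1541, 5), Rational(1, 2)) = Mul(Rational(1, 5), Pow(7705, Rational(1, 2)))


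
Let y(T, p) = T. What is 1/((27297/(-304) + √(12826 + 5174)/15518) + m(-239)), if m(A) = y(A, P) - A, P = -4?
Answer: -55508245148592/4984238663729881 - 7170557440*√5/14952715991189643 ≈ -0.011138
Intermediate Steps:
m(A) = 0 (m(A) = A - A = 0)
1/((27297/(-304) + √(12826 + 5174)/15518) + m(-239)) = 1/((27297/(-304) + √(12826 + 5174)/15518) + 0) = 1/((27297*(-1/304) + √18000*(1/15518)) + 0) = 1/((-27297/304 + (60*√5)*(1/15518)) + 0) = 1/((-27297/304 + 30*√5/7759) + 0) = 1/(-27297/304 + 30*√5/7759)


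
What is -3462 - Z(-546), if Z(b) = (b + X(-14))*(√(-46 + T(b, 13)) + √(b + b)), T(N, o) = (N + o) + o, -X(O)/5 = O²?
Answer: -3462 + 1526*I*√566 + 3052*I*√273 ≈ -3462.0 + 86732.0*I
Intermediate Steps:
X(O) = -5*O²
T(N, o) = N + 2*o
Z(b) = (-980 + b)*(√(-20 + b) + √2*√b) (Z(b) = (b - 5*(-14)²)*(√(-46 + (b + 2*13)) + √(b + b)) = (b - 5*196)*(√(-46 + (b + 26)) + √(2*b)) = (b - 980)*(√(-46 + (26 + b)) + √2*√b) = (-980 + b)*(√(-20 + b) + √2*√b))
-3462 - Z(-546) = -3462 - (-980*√(-20 - 546) - 546*√(-20 - 546) + √2*(-546)^(3/2) - 980*√2*√(-546)) = -3462 - (-980*I*√566 - 546*I*√566 + √2*(-546*I*√546) - 980*√2*I*√546) = -3462 - (-980*I*√566 - 546*I*√566 - 1092*I*√273 - 1960*I*√273) = -3462 - (-3052*I*√273 - 1526*I*√566) = -3462 + (1526*I*√566 + 3052*I*√273) = -3462 + 1526*I*√566 + 3052*I*√273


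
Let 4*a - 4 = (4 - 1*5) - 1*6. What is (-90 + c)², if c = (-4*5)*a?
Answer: 5625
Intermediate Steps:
a = -¾ (a = 1 + ((4 - 1*5) - 1*6)/4 = 1 + ((4 - 5) - 6)/4 = 1 + (-1 - 6)/4 = 1 + (¼)*(-7) = 1 - 7/4 = -¾ ≈ -0.75000)
c = 15 (c = -4*5*(-¾) = -20*(-¾) = 15)
(-90 + c)² = (-90 + 15)² = (-75)² = 5625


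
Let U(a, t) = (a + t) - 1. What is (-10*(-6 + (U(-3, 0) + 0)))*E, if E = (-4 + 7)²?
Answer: 900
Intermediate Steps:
U(a, t) = -1 + a + t
E = 9 (E = 3² = 9)
(-10*(-6 + (U(-3, 0) + 0)))*E = -10*(-6 + ((-1 - 3 + 0) + 0))*9 = -10*(-6 + (-4 + 0))*9 = -10*(-6 - 4)*9 = -10*(-10)*9 = 100*9 = 900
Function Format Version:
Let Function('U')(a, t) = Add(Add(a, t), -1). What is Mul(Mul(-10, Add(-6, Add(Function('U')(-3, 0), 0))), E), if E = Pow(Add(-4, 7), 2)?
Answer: 900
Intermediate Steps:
Function('U')(a, t) = Add(-1, a, t)
E = 9 (E = Pow(3, 2) = 9)
Mul(Mul(-10, Add(-6, Add(Function('U')(-3, 0), 0))), E) = Mul(Mul(-10, Add(-6, Add(Add(-1, -3, 0), 0))), 9) = Mul(Mul(-10, Add(-6, Add(-4, 0))), 9) = Mul(Mul(-10, Add(-6, -4)), 9) = Mul(Mul(-10, -10), 9) = Mul(100, 9) = 900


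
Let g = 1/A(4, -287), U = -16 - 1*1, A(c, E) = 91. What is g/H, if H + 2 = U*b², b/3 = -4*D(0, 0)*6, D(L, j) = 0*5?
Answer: -1/182 ≈ -0.0054945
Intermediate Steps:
D(L, j) = 0
U = -17 (U = -16 - 1 = -17)
b = 0 (b = 3*(-4*0*6) = 3*(0*6) = 3*0 = 0)
g = 1/91 ≈ 0.010989
H = -2 (H = -2 - 17*0² = -2 - 17*0 = -2 + 0 = -2)
g/H = (1/91)/(-2) = (1/91)*(-½) = -1/182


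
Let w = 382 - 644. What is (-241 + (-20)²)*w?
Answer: -41658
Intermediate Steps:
w = -262
(-241 + (-20)²)*w = (-241 + (-20)²)*(-262) = (-241 + 400)*(-262) = 159*(-262) = -41658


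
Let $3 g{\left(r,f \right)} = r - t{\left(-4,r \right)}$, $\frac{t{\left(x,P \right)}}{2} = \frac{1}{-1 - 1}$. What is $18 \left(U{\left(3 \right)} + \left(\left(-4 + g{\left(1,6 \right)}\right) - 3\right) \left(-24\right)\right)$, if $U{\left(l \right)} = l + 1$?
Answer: $2808$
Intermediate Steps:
$t{\left(x,P \right)} = -1$ ($t{\left(x,P \right)} = \frac{2}{-1 - 1} = \frac{2}{-2} = 2 \left(- \frac{1}{2}\right) = -1$)
$U{\left(l \right)} = 1 + l$
$g{\left(r,f \right)} = \frac{1}{3} + \frac{r}{3}$ ($g{\left(r,f \right)} = \frac{r - -1}{3} = \frac{r + 1}{3} = \frac{1 + r}{3} = \frac{1}{3} + \frac{r}{3}$)
$18 \left(U{\left(3 \right)} + \left(\left(-4 + g{\left(1,6 \right)}\right) - 3\right) \left(-24\right)\right) = 18 \left(\left(1 + 3\right) + \left(\left(-4 + \left(\frac{1}{3} + \frac{1}{3} \cdot 1\right)\right) - 3\right) \left(-24\right)\right) = 18 \left(4 + \left(\left(-4 + \left(\frac{1}{3} + \frac{1}{3}\right)\right) - 3\right) \left(-24\right)\right) = 18 \left(4 + \left(\left(-4 + \frac{2}{3}\right) - 3\right) \left(-24\right)\right) = 18 \left(4 + \left(- \frac{10}{3} - 3\right) \left(-24\right)\right) = 18 \left(4 - -152\right) = 18 \left(4 + 152\right) = 18 \cdot 156 = 2808$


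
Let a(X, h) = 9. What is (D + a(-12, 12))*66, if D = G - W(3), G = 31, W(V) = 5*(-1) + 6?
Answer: 2574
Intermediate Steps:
W(V) = 1 (W(V) = -5 + 6 = 1)
D = 30 (D = 31 - 1*1 = 31 - 1 = 30)
(D + a(-12, 12))*66 = (30 + 9)*66 = 39*66 = 2574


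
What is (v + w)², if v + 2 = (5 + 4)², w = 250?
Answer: 108241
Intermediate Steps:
v = 79 (v = -2 + (5 + 4)² = -2 + 9² = -2 + 81 = 79)
(v + w)² = (79 + 250)² = 329² = 108241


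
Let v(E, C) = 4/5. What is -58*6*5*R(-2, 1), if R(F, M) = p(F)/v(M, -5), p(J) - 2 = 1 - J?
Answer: -10875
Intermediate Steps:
v(E, C) = ⅘ (v(E, C) = 4*(⅕) = ⅘)
p(J) = 3 - J (p(J) = 2 + (1 - J) = 3 - J)
R(F, M) = 15/4 - 5*F/4 (R(F, M) = (3 - F)/(⅘) = (3 - F)*(5/4) = 15/4 - 5*F/4)
-58*6*5*R(-2, 1) = -58*6*5*(15/4 - 5/4*(-2)) = -1740*(15/4 + 5/2) = -1740*25/4 = -58*375/2 = -10875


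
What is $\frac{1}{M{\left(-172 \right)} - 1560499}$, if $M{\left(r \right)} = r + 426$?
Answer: $- \frac{1}{1560245} \approx -6.4092 \cdot 10^{-7}$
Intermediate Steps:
$M{\left(r \right)} = 426 + r$
$\frac{1}{M{\left(-172 \right)} - 1560499} = \frac{1}{\left(426 - 172\right) - 1560499} = \frac{1}{254 - 1560499} = \frac{1}{-1560245} = - \frac{1}{1560245}$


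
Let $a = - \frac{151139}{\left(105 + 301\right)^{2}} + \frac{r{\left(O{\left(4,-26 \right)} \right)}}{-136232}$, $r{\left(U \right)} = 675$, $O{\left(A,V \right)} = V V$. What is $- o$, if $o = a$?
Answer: $\frac{5175308137}{5613984488} \approx 0.92186$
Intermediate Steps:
$O{\left(A,V \right)} = V^{2}$
$a = - \frac{5175308137}{5613984488}$ ($a = - \frac{151139}{\left(105 + 301\right)^{2}} + \frac{675}{-136232} = - \frac{151139}{406^{2}} + 675 \left(- \frac{1}{136232}\right) = - \frac{151139}{164836} - \frac{675}{136232} = - \frac{5175308137}{5613984488} \approx -0.92186$)
$o = - \frac{5175308137}{5613984488} \approx -0.92186$
$- o = \left(-1\right) \left(- \frac{5175308137}{5613984488}\right) = \frac{5175308137}{5613984488}$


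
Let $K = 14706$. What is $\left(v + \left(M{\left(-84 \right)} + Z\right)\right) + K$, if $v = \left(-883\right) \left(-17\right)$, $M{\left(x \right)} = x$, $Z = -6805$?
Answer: $22828$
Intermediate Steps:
$v = 15011$
$\left(v + \left(M{\left(-84 \right)} + Z\right)\right) + K = \left(15011 - 6889\right) + 14706 = 8122 + 14706 = 22828$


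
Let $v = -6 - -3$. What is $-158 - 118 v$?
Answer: $196$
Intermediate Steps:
$v = -3$ ($v = -6 + 3 = -3$)
$-158 - 118 v = -158 - -354 = -158 + 354 = 196$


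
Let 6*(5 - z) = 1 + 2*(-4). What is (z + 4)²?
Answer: 3721/36 ≈ 103.36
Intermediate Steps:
z = 37/6 (z = 5 - (1 + 2*(-4))/6 = 5 - (1 - 8)/6 = 5 - ⅙*(-7) = 5 + 7/6 = 37/6 ≈ 6.1667)
(z + 4)² = (37/6 + 4)² = (61/6)² = 3721/36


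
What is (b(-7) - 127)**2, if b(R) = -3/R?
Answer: 784996/49 ≈ 16020.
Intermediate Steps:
(b(-7) - 127)**2 = (-3/(-7) - 127)**2 = (-3*(-1/7) - 127)**2 = (3/7 - 127)**2 = (-886/7)**2 = 784996/49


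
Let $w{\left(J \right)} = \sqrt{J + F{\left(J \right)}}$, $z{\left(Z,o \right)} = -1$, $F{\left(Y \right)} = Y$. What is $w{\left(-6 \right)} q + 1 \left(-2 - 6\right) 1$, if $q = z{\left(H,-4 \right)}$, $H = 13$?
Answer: $-8 - 2 i \sqrt{3} \approx -8.0 - 3.4641 i$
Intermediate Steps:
$q = -1$
$w{\left(J \right)} = \sqrt{2} \sqrt{J}$ ($w{\left(J \right)} = \sqrt{J + J} = \sqrt{2 J} = \sqrt{2} \sqrt{J}$)
$w{\left(-6 \right)} q + 1 \left(-2 - 6\right) 1 = \sqrt{2} \sqrt{-6} \left(-1\right) + 1 \left(-2 - 6\right) 1 = \sqrt{2} i \sqrt{6} \left(-1\right) + 1 \left(-2 - 6\right) 1 = 2 i \sqrt{3} \left(-1\right) + 1 \left(-8\right) 1 = - 2 i \sqrt{3} - 8 = -8 - 2 i \sqrt{3}$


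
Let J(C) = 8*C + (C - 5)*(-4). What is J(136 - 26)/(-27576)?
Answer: -115/6894 ≈ -0.016681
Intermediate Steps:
J(C) = 20 + 4*C (J(C) = 8*C + (-5 + C)*(-4) = 8*C + (20 - 4*C) = 20 + 4*C)
J(136 - 26)/(-27576) = (20 + 4*(136 - 26))/(-27576) = (20 + 4*110)*(-1/27576) = (20 + 440)*(-1/27576) = 460*(-1/27576) = -115/6894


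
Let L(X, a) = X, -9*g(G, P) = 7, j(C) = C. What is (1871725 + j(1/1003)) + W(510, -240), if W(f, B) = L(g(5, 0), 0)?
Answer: 16896054563/9027 ≈ 1.8717e+6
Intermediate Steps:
g(G, P) = -7/9 (g(G, P) = -1/9*7 = -7/9)
W(f, B) = -7/9
(1871725 + j(1/1003)) + W(510, -240) = (1871725 + 1/1003) - 7/9 = 1877340176/1003 - 7/9 = 16896054563/9027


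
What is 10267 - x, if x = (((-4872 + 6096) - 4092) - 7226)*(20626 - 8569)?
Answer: 121713625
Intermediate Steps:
x = -121703358 (x = ((1224 - 4092) - 7226)*12057 = (-2868 - 7226)*12057 = -10094*12057 = -121703358)
10267 - x = 10267 - 1*(-121703358) = 10267 + 121703358 = 121713625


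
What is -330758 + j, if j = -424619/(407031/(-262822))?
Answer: -23029544680/407031 ≈ -56579.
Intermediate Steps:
j = 111599214818/407031 (j = -424619/(407031*(-1/262822)) = -424619/(-407031/262822) = -424619*(-262822/407031) = 111599214818/407031 ≈ 2.7418e+5)
-330758 + j = -330758 + 111599214818/407031 = -23029544680/407031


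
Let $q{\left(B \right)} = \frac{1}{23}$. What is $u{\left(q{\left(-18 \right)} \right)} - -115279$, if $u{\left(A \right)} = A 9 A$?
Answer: $\frac{60982600}{529} \approx 1.1528 \cdot 10^{5}$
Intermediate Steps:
$q{\left(B \right)} = \frac{1}{23}$
$u{\left(A \right)} = 9 A^{2}$ ($u{\left(A \right)} = 9 A A = 9 A^{2}$)
$u{\left(q{\left(-18 \right)} \right)} - -115279 = \frac{9}{529} - -115279 = 9 \cdot \frac{1}{529} + 115279 = \frac{9}{529} + 115279 = \frac{60982600}{529}$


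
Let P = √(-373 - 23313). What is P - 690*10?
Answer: -6900 + I*√23686 ≈ -6900.0 + 153.9*I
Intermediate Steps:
P = I*√23686 (P = √(-23686) = I*√23686 ≈ 153.9*I)
P - 690*10 = I*√23686 - 690*10 = I*√23686 - 1*6900 = I*√23686 - 6900 = -6900 + I*√23686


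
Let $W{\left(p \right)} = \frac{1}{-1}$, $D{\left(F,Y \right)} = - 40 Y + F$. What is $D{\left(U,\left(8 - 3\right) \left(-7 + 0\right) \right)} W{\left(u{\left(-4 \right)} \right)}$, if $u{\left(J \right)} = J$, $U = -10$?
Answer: $-1390$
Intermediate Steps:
$D{\left(F,Y \right)} = F - 40 Y$
$W{\left(p \right)} = -1$
$D{\left(U,\left(8 - 3\right) \left(-7 + 0\right) \right)} W{\left(u{\left(-4 \right)} \right)} = \left(-10 - 40 \left(8 - 3\right) \left(-7 + 0\right)\right) \left(-1\right) = \left(-10 - 40 \cdot 5 \left(-7\right)\right) \left(-1\right) = \left(-10 - -1400\right) \left(-1\right) = \left(-10 + 1400\right) \left(-1\right) = 1390 \left(-1\right) = -1390$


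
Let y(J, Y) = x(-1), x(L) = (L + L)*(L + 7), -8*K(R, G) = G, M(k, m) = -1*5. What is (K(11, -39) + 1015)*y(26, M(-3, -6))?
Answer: -24477/2 ≈ -12239.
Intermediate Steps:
M(k, m) = -5
K(R, G) = -G/8
x(L) = 2*L*(7 + L) (x(L) = (2*L)*(7 + L) = 2*L*(7 + L))
y(J, Y) = -12 (y(J, Y) = 2*(-1)*(7 - 1) = 2*(-1)*6 = -12)
(K(11, -39) + 1015)*y(26, M(-3, -6)) = (-⅛*(-39) + 1015)*(-12) = (39/8 + 1015)*(-12) = (8159/8)*(-12) = -24477/2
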